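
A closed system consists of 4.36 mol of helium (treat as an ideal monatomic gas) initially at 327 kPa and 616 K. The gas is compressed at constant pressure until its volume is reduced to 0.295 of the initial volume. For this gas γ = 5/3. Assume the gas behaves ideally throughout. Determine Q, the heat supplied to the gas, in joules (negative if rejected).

-39400 J

V₁ = nRT₁/P₁ = 4.36×8.314×616/327 = 68.3 L.
Isobaric: P stays 327 kPa; V/T = const ⇒ T₂ = 182 K, V₂ = 20.1 L.
W = PΔV = 327×(20.1−68.3) kPa·L = -15700 J.
ΔU = nCvΔT = 4.36×12.5×(182−616) = -23600 J.
Q = ΔU + W = nCpΔT = -39400 J.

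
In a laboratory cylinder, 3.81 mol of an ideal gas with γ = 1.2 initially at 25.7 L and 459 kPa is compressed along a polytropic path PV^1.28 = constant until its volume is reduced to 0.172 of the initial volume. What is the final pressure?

T₁ = P₁V₁/(nR) = 459×25.7/(3.81×8.314) = 372 K.
Polytropic n=1.28: T₂ = T₁(V₁/V₂)^(n−1) = 372×(5.81)^0.28 = 610 K; P₂ = P₁(V₁/V₂)^n = 4370 kPa.

4370 kPa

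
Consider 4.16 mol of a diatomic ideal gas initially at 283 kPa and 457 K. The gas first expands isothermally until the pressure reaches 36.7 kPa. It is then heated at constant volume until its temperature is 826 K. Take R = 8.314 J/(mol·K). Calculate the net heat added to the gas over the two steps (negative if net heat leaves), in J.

V₁ = nRT₁/P₁ = 4.16×8.314×457/283 = 55.9 L.
Step 1 — Isothermal: T stays 457 K; PV = const ⇒ V₂ = 431 L, P₂ = 36.7 kPa.
ΔU = 0 (ideal gas, T constant).
W = nRT ln(V₂/V₁) = 4.16×8.314×457×ln(7.71) = 32300 J.
Q = ΔU + W = 32300 J.
State after step 1: P = 36.7 kPa, V = 431 L, T = 457 K.
Step 2 — Isochoric: V stays 431 L; P/T = const ⇒ T₂ = 826 K, P₂ = 66.3 kPa.
W = 0 (no volume change).
ΔU = nCvΔT = 4.16×20.8×(826−457) = 31900 J.
Q = ΔU = 31900 J.
Net over both steps: W = 32300 J, Q = 64200 J, ΔU = 31900 J.

64200 J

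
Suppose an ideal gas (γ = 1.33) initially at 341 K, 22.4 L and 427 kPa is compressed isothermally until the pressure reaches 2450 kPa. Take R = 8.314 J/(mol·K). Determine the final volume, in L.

3.90 L

Isothermal: T stays 341 K; PV = const ⇒ V₂ = 3.90 L, P₂ = 2450 kPa.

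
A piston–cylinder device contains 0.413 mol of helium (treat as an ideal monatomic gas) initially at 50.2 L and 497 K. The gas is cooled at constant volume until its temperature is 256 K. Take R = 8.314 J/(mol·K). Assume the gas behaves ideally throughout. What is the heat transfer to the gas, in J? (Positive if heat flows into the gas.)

P₁ = nRT₁/V₁ = 0.413×8.314×497/50.2 = 34.0 kPa.
Isochoric: V stays 50.2 L; P/T = const ⇒ T₂ = 256 K, P₂ = 17.5 kPa.
W = 0 (no volume change).
ΔU = nCvΔT = 0.413×12.5×(256−497) = -1240 J.
Q = ΔU = -1240 J.

-1240 J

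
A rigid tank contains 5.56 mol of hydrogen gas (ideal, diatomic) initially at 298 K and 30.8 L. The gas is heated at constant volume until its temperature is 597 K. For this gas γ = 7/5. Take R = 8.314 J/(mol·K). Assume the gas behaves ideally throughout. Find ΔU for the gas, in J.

P₁ = nRT₁/V₁ = 5.56×8.314×298/30.8 = 447 kPa.
Isochoric: V stays 30.8 L; P/T = const ⇒ T₂ = 597 K, P₂ = 896 kPa.
For an ideal gas ΔU = nCvΔT with Cv = (5/2)R = 20.8 J/(mol·K).
ΔU = 5.56×20.8×(597−298) = 34600 J.

34600 J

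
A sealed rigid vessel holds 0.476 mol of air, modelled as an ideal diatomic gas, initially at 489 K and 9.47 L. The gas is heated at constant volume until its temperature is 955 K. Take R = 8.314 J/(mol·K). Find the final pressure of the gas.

P₁ = nRT₁/V₁ = 0.476×8.314×489/9.47 = 204 kPa.
Isochoric: V stays 9.47 L; P/T = const ⇒ T₂ = 955 K, P₂ = 399 kPa.

399 kPa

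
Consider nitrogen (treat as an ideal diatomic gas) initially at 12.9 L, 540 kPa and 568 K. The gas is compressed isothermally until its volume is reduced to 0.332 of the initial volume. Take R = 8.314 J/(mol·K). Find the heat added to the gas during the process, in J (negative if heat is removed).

n = P₁V₁/(RT₁) = 540×12.9/(8.314×568) = 1.48 mol.
Isothermal: T stays 568 K; PV = const ⇒ V₂ = 4.28 L, P₂ = 1630 kPa.
ΔU = 0 (ideal gas, T constant).
W = nRT ln(V₂/V₁) = 1.48×8.314×568×ln(0.332) = -7680 J.
Q = ΔU + W = -7680 J.

-7680 J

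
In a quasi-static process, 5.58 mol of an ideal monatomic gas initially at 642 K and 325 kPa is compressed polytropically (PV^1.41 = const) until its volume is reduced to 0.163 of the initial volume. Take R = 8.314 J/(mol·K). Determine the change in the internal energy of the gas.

V₁ = nRT₁/P₁ = 5.58×8.314×642/325 = 91.6 L.
Polytropic n=1.41: T₂ = T₁(V₁/V₂)^(n−1) = 642×(6.13)^0.41 = 1350 K; P₂ = P₁(V₁/V₂)^n = 4190 kPa.
For an ideal gas ΔU = nCvΔT with Cv = (3/2)R = 12.5 J/(mol·K).
ΔU = 5.58×12.5×(1350−642) = 49300 J.

49300 J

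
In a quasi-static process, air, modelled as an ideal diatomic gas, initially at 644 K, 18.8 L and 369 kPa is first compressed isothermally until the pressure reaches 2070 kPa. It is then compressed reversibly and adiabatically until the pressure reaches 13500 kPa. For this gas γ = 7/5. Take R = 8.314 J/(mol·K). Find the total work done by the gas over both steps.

-24300 J

n = P₁V₁/(RT₁) = 369×18.8/(8.314×644) = 1.30 mol.
Step 1 — Isothermal: T stays 644 K; PV = const ⇒ V₂ = 3.35 L, P₂ = 2070 kPa.
ΔU = 0 (ideal gas, T constant).
W = nRT ln(V₂/V₁) = 1.30×8.314×644×ln(0.178) = -12000 J.
Q = ΔU + W = -12000 J.
State after step 1: P = 2070 kPa, V = 3.35 L, T = 644 K.
Step 2 — Adiabatic: T₂/T₁ = (P₂/P₁)^((γ−1)/γ) ⇒ T₂ = 644×(6.52)^0.286 = 1100 K; V₂ = 0.878 L.
ΔU = nCvΔT = 1.30×20.8×(1100−644) = 12300 J.
Q = 0 for an adiabatic process, so W = −ΔU = -12300 J.
Net over both steps: W = -24300 J, Q = -12000 J, ΔU = 12300 J.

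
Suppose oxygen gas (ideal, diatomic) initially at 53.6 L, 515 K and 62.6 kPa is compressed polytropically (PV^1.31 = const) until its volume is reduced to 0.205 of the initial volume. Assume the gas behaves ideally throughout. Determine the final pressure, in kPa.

499 kPa

Polytropic n=1.31: T₂ = T₁(V₁/V₂)^(n−1) = 515×(4.88)^0.31 = 842 K; P₂ = P₁(V₁/V₂)^n = 499 kPa.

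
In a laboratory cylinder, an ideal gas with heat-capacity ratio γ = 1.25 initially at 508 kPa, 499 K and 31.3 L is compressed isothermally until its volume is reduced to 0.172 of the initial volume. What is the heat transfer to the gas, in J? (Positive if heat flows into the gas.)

-28000 J

n = P₁V₁/(RT₁) = 508×31.3/(8.314×499) = 3.83 mol.
Isothermal: T stays 499 K; PV = const ⇒ V₂ = 5.38 L, P₂ = 2950 kPa.
ΔU = 0 (ideal gas, T constant).
W = nRT ln(V₂/V₁) = 3.83×8.314×499×ln(0.172) = -28000 J.
Q = ΔU + W = -28000 J.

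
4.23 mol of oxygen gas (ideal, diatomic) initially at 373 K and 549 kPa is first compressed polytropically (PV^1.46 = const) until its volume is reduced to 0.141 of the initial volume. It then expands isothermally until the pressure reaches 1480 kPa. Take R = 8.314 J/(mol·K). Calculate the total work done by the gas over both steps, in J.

V₁ = nRT₁/P₁ = 4.23×8.314×373/549 = 23.9 L.
Step 1 — Polytropic n=1.46: T₂ = T₁(V₁/V₂)^(n−1) = 373×(7.09)^0.46 = 918 K; P₂ = P₁(V₁/V₂)^n = 9590 kPa.
W = (P₁V₁−P₂V₂)/(n−1) = (549×23.9−9590×3.37)/0.46 = -41700 J.
ΔU = nCvΔT = 4.23×20.8×(918−373) = 48000 J.
Q = ΔU + W = 6260 J.
State after step 1: P = 9590 kPa, V = 3.37 L, T = 918 K.
Step 2 — Isothermal: T stays 918 K; PV = const ⇒ V₂ = 21.8 L, P₂ = 1480 kPa.
ΔU = 0 (ideal gas, T constant).
W = nRT ln(V₂/V₁) = 4.23×8.314×918×ln(6.48) = 60400 J.
Q = ΔU + W = 60400 J.
Net over both steps: W = 18600 J, Q = 66600 J, ΔU = 48000 J.

18600 J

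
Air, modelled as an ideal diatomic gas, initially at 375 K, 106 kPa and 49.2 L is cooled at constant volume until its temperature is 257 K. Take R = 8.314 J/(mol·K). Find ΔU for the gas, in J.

-4100 J

n = P₁V₁/(RT₁) = 106×49.2/(8.314×375) = 1.67 mol.
Isochoric: V stays 49.2 L; P/T = const ⇒ T₂ = 257 K, P₂ = 72.6 kPa.
For an ideal gas ΔU = nCvΔT with Cv = (5/2)R = 20.8 J/(mol·K).
ΔU = 1.67×20.8×(257−375) = -4100 J.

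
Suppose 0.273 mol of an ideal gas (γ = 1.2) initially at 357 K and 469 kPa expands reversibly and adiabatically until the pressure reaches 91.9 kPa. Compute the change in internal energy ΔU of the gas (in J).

V₁ = nRT₁/P₁ = 0.273×8.314×357/469 = 1.73 L.
Adiabatic: T₂/T₁ = (P₂/P₁)^((γ−1)/γ) ⇒ T₂ = 357×(0.196)^0.167 = 272 K; V₂ = 6.72 L.
For an ideal gas ΔU = nCvΔT with Cv = R/(γ−1) = 41.6 J/(mol·K).
ΔU = 0.273×41.6×(272−357) = -964 J.

-964 J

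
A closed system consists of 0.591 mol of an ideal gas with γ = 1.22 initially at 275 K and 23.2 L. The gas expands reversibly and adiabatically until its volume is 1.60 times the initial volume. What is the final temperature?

P₁ = nRT₁/V₁ = 0.591×8.314×275/23.2 = 58.2 kPa.
Adiabatic: TV^(γ−1) = const ⇒ T₂ = 275×(0.625)^0.220 = 248 K; PV^γ = const ⇒ P₂ = 32.8 kPa.

248 K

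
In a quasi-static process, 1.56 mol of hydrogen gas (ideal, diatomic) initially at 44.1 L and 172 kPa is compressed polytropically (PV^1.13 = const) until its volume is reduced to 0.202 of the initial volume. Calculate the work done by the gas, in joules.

-13500 J

T₁ = P₁V₁/(nR) = 172×44.1/(1.56×8.314) = 585 K.
Polytropic n=1.13: T₂ = T₁(V₁/V₂)^(n−1) = 585×(4.95)^0.13 = 720 K; P₂ = P₁(V₁/V₂)^n = 1050 kPa.
W = (P₁V₁−P₂V₂)/(n−1) = (172×44.1−1050×8.91)/0.13 = -13500 J.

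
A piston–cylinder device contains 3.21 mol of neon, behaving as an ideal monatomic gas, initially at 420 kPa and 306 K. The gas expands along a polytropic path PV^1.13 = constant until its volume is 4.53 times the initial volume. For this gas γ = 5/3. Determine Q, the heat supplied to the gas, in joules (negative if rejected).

9020 J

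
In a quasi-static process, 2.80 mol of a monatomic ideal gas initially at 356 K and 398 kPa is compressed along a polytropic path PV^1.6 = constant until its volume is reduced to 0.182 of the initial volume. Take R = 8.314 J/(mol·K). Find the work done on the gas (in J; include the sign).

V₁ = nRT₁/P₁ = 2.80×8.314×356/398 = 20.8 L.
Polytropic n=1.6: T₂ = T₁(V₁/V₂)^(n−1) = 356×(5.49)^0.60 = 989 K; P₂ = P₁(V₁/V₂)^n = 6080 kPa.
W = (P₁V₁−P₂V₂)/(n−1) = (398×20.8−6080×3.79)/0.60 = -24600 J.
Work done on the gas = −W_by = 24600 J.

24600 J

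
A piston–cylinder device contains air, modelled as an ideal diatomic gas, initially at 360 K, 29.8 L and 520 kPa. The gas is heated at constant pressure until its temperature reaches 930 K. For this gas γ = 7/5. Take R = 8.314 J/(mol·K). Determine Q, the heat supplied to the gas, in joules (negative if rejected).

n = P₁V₁/(RT₁) = 520×29.8/(8.314×360) = 5.18 mol.
Isobaric: P stays 520 kPa; V/T = const ⇒ T₂ = 930 K, V₂ = 77.0 L.
W = PΔV = 520×(77.0−29.8) kPa·L = 24500 J.
ΔU = nCvΔT = 5.18×20.8×(930−360) = 61300 J.
Q = ΔU + W = nCpΔT = 85900 J.

85900 J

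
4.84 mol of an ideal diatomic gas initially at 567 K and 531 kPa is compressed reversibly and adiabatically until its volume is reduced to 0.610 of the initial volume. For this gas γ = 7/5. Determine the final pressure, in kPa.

1060 kPa

V₁ = nRT₁/P₁ = 4.84×8.314×567/531 = 43.0 L.
Adiabatic: TV^(γ−1) = const ⇒ T₂ = 567×(1.64)^0.400 = 691 K; PV^γ = const ⇒ P₂ = 1060 kPa.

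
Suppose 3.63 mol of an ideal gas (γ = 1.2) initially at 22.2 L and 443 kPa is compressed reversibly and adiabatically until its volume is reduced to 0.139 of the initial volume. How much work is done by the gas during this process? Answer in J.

T₁ = P₁V₁/(nR) = 443×22.2/(3.63×8.314) = 326 K.
Adiabatic: TV^(γ−1) = const ⇒ T₂ = 326×(7.19)^0.200 = 484 K; PV^γ = const ⇒ P₂ = 4730 kPa.
ΔU = nCvΔT = 3.63×41.6×(484−326) = 23800 J.
Q = 0 for an adiabatic process, so W = −ΔU = -23800 J.

-23800 J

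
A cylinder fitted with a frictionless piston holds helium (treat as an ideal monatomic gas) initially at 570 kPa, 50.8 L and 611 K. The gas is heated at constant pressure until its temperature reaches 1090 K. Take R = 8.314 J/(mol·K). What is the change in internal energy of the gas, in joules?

34100 J

n = P₁V₁/(RT₁) = 570×50.8/(8.314×611) = 5.70 mol.
Isobaric: P stays 570 kPa; V/T = const ⇒ T₂ = 1090 K, V₂ = 90.6 L.
For an ideal gas ΔU = nCvΔT with Cv = (3/2)R = 12.5 J/(mol·K).
ΔU = 5.70×12.5×(1090−611) = 34100 J.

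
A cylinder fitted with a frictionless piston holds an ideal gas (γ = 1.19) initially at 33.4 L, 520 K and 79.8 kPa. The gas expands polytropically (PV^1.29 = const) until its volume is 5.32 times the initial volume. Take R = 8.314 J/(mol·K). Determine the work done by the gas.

3530 J

n = P₁V₁/(RT₁) = 79.8×33.4/(8.314×520) = 0.617 mol.
Polytropic n=1.29: T₂ = T₁(V₁/V₂)^(n−1) = 520×(0.188)^0.29 = 320 K; P₂ = P₁(V₁/V₂)^n = 9.24 kPa.
W = (P₁V₁−P₂V₂)/(n−1) = (79.8×33.4−9.24×178)/0.29 = 3530 J.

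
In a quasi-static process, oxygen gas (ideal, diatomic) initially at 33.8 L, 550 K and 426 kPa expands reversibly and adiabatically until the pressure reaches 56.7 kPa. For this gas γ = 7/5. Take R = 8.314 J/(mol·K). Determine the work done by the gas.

n = P₁V₁/(RT₁) = 426×33.8/(8.314×550) = 3.15 mol.
Adiabatic: T₂/T₁ = (P₂/P₁)^((γ−1)/γ) ⇒ T₂ = 550×(0.133)^0.286 = 309 K; V₂ = 143 L.
ΔU = nCvΔT = 3.15×20.8×(309−550) = -15800 J.
Q = 0 for an adiabatic process, so W = −ΔU = 15800 J.

15800 J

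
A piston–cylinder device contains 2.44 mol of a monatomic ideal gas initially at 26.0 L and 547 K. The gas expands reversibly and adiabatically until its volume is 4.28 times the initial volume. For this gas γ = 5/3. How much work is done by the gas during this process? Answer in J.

P₁ = nRT₁/V₁ = 2.44×8.314×547/26.0 = 427 kPa.
Adiabatic: TV^(γ−1) = const ⇒ T₂ = 547×(0.234)^0.667 = 208 K; PV^γ = const ⇒ P₂ = 37.8 kPa.
ΔU = nCvΔT = 2.44×12.5×(208−547) = -10300 J.
Q = 0 for an adiabatic process, so W = −ΔU = 10300 J.

10300 J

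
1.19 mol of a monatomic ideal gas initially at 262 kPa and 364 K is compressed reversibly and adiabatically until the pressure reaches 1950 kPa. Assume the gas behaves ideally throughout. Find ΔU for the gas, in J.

V₁ = nRT₁/P₁ = 1.19×8.314×364/262 = 13.7 L.
Adiabatic: T₂/T₁ = (P₂/P₁)^((γ−1)/γ) ⇒ T₂ = 364×(7.44)^0.400 = 812 K; V₂ = 4.12 L.
For an ideal gas ΔU = nCvΔT with Cv = (3/2)R = 12.5 J/(mol·K).
ΔU = 1.19×12.5×(812−364) = 6660 J.

6660 J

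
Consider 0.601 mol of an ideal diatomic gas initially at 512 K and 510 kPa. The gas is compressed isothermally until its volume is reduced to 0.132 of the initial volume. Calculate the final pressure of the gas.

V₁ = nRT₁/P₁ = 0.601×8.314×512/510 = 5.02 L.
Isothermal: T stays 512 K; PV = const ⇒ V₂ = 0.662 L, P₂ = 3860 kPa.

3860 kPa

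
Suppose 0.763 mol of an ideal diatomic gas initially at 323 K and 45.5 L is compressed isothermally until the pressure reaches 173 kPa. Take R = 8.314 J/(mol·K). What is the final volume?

P₁ = nRT₁/V₁ = 0.763×8.314×323/45.5 = 45.0 kPa.
Isothermal: T stays 323 K; PV = const ⇒ V₂ = 11.8 L, P₂ = 173 kPa.

11.8 L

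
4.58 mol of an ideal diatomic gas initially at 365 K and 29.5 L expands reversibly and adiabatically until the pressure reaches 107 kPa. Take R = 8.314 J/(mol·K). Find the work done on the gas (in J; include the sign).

-12000 J

P₁ = nRT₁/V₁ = 4.58×8.314×365/29.5 = 471 kPa.
Adiabatic: T₂/T₁ = (P₂/P₁)^((γ−1)/γ) ⇒ T₂ = 365×(0.227)^0.286 = 239 K; V₂ = 85.0 L.
ΔU = nCvΔT = 4.58×20.8×(239−365) = -12000 J.
Q = 0 for an adiabatic process, so W = −ΔU = 12000 J.
Work done on the gas = −W_by = -12000 J.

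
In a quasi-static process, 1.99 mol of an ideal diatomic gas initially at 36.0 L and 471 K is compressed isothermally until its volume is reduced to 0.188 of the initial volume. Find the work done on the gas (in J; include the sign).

13000 J

P₁ = nRT₁/V₁ = 1.99×8.314×471/36.0 = 216 kPa.
Isothermal: T stays 471 K; PV = const ⇒ V₂ = 6.77 L, P₂ = 1150 kPa.
W = nRT ln(V₂/V₁) = 1.99×8.314×471×ln(0.188) = -13000 J.
Work done on the gas = −W_by = 13000 J.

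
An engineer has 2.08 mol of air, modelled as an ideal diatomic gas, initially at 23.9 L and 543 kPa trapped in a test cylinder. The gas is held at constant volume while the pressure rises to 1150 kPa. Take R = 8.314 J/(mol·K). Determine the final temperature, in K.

T₁ = P₁V₁/(nR) = 543×23.9/(2.08×8.314) = 750 K.
Isochoric: V stays 23.9 L; P/T = const ⇒ T₂ = 1590 K, P₂ = 1150 kPa.

1590 K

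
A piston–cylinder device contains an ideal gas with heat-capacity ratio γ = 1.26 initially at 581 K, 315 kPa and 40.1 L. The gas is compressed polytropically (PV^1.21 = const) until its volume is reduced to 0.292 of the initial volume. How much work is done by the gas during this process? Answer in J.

-17700 J

n = P₁V₁/(RT₁) = 315×40.1/(8.314×581) = 2.61 mol.
Polytropic n=1.21: T₂ = T₁(V₁/V₂)^(n−1) = 581×(3.42)^0.21 = 752 K; P₂ = P₁(V₁/V₂)^n = 1400 kPa.
W = (P₁V₁−P₂V₂)/(n−1) = (315×40.1−1400×11.7)/0.21 = -17700 J.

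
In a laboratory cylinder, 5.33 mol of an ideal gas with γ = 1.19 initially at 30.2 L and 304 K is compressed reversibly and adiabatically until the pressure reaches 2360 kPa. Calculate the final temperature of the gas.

397 K

P₁ = nRT₁/V₁ = 5.33×8.314×304/30.2 = 446 kPa.
Adiabatic: T₂/T₁ = (P₂/P₁)^((γ−1)/γ) ⇒ T₂ = 304×(5.29)^0.160 = 397 K; V₂ = 7.45 L.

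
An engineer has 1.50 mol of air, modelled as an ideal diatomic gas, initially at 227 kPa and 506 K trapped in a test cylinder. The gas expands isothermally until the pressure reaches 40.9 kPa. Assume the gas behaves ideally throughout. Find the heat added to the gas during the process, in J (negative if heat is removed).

V₁ = nRT₁/P₁ = 1.50×8.314×506/227 = 27.8 L.
Isothermal: T stays 506 K; PV = const ⇒ V₂ = 154 L, P₂ = 40.9 kPa.
ΔU = 0 (ideal gas, T constant).
W = nRT ln(V₂/V₁) = 1.50×8.314×506×ln(5.55) = 10800 J.
Q = ΔU + W = 10800 J.

10800 J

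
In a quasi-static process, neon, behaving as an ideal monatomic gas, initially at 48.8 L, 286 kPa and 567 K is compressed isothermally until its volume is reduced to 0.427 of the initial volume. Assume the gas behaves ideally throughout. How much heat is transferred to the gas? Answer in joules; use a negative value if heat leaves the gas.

n = P₁V₁/(RT₁) = 286×48.8/(8.314×567) = 2.96 mol.
Isothermal: T stays 567 K; PV = const ⇒ V₂ = 20.8 L, P₂ = 670 kPa.
ΔU = 0 (ideal gas, T constant).
W = nRT ln(V₂/V₁) = 2.96×8.314×567×ln(0.427) = -11900 J.
Q = ΔU + W = -11900 J.

-11900 J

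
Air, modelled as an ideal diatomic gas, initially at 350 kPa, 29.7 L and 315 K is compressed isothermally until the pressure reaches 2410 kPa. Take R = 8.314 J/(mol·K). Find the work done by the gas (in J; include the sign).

-20100 J

n = P₁V₁/(RT₁) = 350×29.7/(8.314×315) = 3.97 mol.
Isothermal: T stays 315 K; PV = const ⇒ V₂ = 4.31 L, P₂ = 2410 kPa.
W = nRT ln(V₂/V₁) = 3.97×8.314×315×ln(0.145) = -20100 J.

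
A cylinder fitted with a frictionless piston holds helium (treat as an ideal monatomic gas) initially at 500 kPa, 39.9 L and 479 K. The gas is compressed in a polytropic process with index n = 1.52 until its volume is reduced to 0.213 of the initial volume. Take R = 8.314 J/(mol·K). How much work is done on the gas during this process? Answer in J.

n = P₁V₁/(RT₁) = 500×39.9/(8.314×479) = 5.01 mol.
Polytropic n=1.52: T₂ = T₁(V₁/V₂)^(n−1) = 479×(4.69)^0.52 = 1070 K; P₂ = P₁(V₁/V₂)^n = 5250 kPa.
W = (P₁V₁−P₂V₂)/(n−1) = (500×39.9−5250×8.50)/0.52 = -47400 J.
Work done on the gas = −W_by = 47400 J.

47400 J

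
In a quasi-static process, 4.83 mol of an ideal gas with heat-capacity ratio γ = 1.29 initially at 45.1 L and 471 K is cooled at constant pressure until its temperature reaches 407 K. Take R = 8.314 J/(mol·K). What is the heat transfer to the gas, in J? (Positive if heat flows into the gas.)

P₁ = nRT₁/V₁ = 4.83×8.314×471/45.1 = 419 kPa.
Isobaric: P stays 419 kPa; V/T = const ⇒ T₂ = 407 K, V₂ = 39.0 L.
W = PΔV = 419×(39.0−45.1) kPa·L = -2570 J.
ΔU = nCvΔT = 4.83×28.7×(407−471) = -8860 J.
Q = ΔU + W = nCpΔT = -11400 J.

-11400 J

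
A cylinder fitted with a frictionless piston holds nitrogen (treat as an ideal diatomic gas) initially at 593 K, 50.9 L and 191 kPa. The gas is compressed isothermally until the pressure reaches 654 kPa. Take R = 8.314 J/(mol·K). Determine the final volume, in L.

14.9 L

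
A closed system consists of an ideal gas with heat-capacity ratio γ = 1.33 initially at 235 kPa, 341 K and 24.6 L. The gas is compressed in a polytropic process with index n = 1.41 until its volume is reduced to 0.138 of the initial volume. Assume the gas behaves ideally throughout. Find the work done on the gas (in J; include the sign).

n = P₁V₁/(RT₁) = 235×24.6/(8.314×341) = 2.04 mol.
Polytropic n=1.41: T₂ = T₁(V₁/V₂)^(n−1) = 341×(7.25)^0.41 = 768 K; P₂ = P₁(V₁/V₂)^n = 3840 kPa.
W = (P₁V₁−P₂V₂)/(n−1) = (235×24.6−3840×3.39)/0.41 = -17700 J.
Work done on the gas = −W_by = 17700 J.

17700 J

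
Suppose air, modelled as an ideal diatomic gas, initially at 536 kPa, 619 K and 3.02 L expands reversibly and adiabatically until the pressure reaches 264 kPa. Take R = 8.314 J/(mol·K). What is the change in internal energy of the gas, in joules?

-741 J

n = P₁V₁/(RT₁) = 536×3.02/(8.314×619) = 0.315 mol.
Adiabatic: T₂/T₁ = (P₂/P₁)^((γ−1)/γ) ⇒ T₂ = 619×(0.493)^0.286 = 506 K; V₂ = 5.01 L.
For an ideal gas ΔU = nCvΔT with Cv = (5/2)R = 20.8 J/(mol·K).
ΔU = 0.315×20.8×(506−619) = -741 J.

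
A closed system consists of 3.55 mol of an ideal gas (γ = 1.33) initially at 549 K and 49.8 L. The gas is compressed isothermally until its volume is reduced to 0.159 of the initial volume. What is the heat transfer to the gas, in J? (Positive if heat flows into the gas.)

P₁ = nRT₁/V₁ = 3.55×8.314×549/49.8 = 325 kPa.
Isothermal: T stays 549 K; PV = const ⇒ V₂ = 7.92 L, P₂ = 2050 kPa.
ΔU = 0 (ideal gas, T constant).
W = nRT ln(V₂/V₁) = 3.55×8.314×549×ln(0.159) = -29800 J.
Q = ΔU + W = -29800 J.

-29800 J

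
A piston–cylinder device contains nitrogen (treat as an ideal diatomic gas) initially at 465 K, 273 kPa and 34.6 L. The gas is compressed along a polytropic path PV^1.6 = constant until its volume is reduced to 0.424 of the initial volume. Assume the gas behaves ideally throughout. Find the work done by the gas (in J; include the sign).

-10600 J

n = P₁V₁/(RT₁) = 273×34.6/(8.314×465) = 2.44 mol.
Polytropic n=1.6: T₂ = T₁(V₁/V₂)^(n−1) = 465×(2.36)^0.60 = 778 K; P₂ = P₁(V₁/V₂)^n = 1080 kPa.
W = (P₁V₁−P₂V₂)/(n−1) = (273×34.6−1080×14.7)/0.60 = -10600 J.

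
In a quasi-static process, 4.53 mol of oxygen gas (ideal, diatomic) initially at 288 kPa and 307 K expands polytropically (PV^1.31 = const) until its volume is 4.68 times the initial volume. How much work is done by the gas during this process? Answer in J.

V₁ = nRT₁/P₁ = 4.53×8.314×307/288 = 40.1 L.
Polytropic n=1.31: T₂ = T₁(V₁/V₂)^(n−1) = 307×(0.214)^0.31 = 190 K; P₂ = P₁(V₁/V₂)^n = 38.1 kPa.
W = (P₁V₁−P₂V₂)/(n−1) = (288×40.1−38.1×188)/0.31 = 14200 J.

14200 J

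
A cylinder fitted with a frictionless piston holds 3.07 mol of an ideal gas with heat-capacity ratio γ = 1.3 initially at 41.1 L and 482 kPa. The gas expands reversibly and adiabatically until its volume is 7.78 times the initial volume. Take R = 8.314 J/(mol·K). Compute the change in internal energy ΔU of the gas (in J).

-30300 J

T₁ = P₁V₁/(nR) = 482×41.1/(3.07×8.314) = 776 K.
Adiabatic: TV^(γ−1) = const ⇒ T₂ = 776×(0.129)^0.300 = 419 K; PV^γ = const ⇒ P₂ = 33.5 kPa.
For an ideal gas ΔU = nCvΔT with Cv = R/(γ−1) = 27.7 J/(mol·K).
ΔU = 3.07×27.7×(419−776) = -30300 J.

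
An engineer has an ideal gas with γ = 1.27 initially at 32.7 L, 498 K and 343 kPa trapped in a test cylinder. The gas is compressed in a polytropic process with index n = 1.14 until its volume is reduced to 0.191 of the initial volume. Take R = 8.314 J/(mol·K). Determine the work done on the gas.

20900 J

n = P₁V₁/(RT₁) = 343×32.7/(8.314×498) = 2.71 mol.
Polytropic n=1.14: T₂ = T₁(V₁/V₂)^(n−1) = 498×(5.24)^0.14 = 628 K; P₂ = P₁(V₁/V₂)^n = 2260 kPa.
W = (P₁V₁−P₂V₂)/(n−1) = (343×32.7−2260×6.25)/0.14 = -20900 J.
Work done on the gas = −W_by = 20900 J.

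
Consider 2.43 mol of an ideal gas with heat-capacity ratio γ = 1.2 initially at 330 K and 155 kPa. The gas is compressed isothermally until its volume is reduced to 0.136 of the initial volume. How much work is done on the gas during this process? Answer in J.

13300 J

V₁ = nRT₁/P₁ = 2.43×8.314×330/155 = 43.0 L.
Isothermal: T stays 330 K; PV = const ⇒ V₂ = 5.85 L, P₂ = 1140 kPa.
W = nRT ln(V₂/V₁) = 2.43×8.314×330×ln(0.136) = -13300 J.
Work done on the gas = −W_by = 13300 J.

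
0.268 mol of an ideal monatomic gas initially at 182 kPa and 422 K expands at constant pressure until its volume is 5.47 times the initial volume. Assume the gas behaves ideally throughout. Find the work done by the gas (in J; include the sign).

4200 J

V₁ = nRT₁/P₁ = 0.268×8.314×422/182 = 5.17 L.
Isobaric: P stays 182 kPa; V/T = const ⇒ T₂ = 2310 K, V₂ = 28.3 L.
W = PΔV = 182×(28.3−5.17) kPa·L = 4200 J.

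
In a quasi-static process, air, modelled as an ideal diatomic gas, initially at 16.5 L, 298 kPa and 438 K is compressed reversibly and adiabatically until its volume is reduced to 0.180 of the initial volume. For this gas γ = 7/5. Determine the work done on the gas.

12100 J

n = P₁V₁/(RT₁) = 298×16.5/(8.314×438) = 1.35 mol.
Adiabatic: TV^(γ−1) = const ⇒ T₂ = 438×(5.56)^0.400 = 870 K; PV^γ = const ⇒ P₂ = 3290 kPa.
ΔU = nCvΔT = 1.35×20.8×(870−438) = 12100 J.
Q = 0 for an adiabatic process, so W = −ΔU = -12100 J.
Work done on the gas = −W_by = 12100 J.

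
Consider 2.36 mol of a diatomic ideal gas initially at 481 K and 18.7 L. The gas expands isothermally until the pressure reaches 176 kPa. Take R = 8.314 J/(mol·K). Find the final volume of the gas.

P₁ = nRT₁/V₁ = 2.36×8.314×481/18.7 = 505 kPa.
Isothermal: T stays 481 K; PV = const ⇒ V₂ = 53.6 L, P₂ = 176 kPa.

53.6 L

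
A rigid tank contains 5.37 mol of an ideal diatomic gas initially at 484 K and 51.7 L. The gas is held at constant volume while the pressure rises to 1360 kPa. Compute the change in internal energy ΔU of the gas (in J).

122000 J

P₁ = nRT₁/V₁ = 5.37×8.314×484/51.7 = 418 kPa.
Isochoric: V stays 51.7 L; P/T = const ⇒ T₂ = 1570 K, P₂ = 1360 kPa.
For an ideal gas ΔU = nCvΔT with Cv = (5/2)R = 20.8 J/(mol·K).
ΔU = 5.37×20.8×(1570−484) = 122000 J.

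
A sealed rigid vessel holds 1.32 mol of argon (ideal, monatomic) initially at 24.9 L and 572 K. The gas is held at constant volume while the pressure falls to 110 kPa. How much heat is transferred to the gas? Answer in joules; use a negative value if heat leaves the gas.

P₁ = nRT₁/V₁ = 1.32×8.314×572/24.9 = 252 kPa.
Isochoric: V stays 24.9 L; P/T = const ⇒ T₂ = 250 K, P₂ = 110 kPa.
W = 0 (no volume change).
ΔU = nCvΔT = 1.32×12.5×(250−572) = -5310 J.
Q = ΔU = -5310 J.

-5310 J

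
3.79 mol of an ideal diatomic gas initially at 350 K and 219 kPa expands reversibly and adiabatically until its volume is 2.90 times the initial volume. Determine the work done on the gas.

-9560 J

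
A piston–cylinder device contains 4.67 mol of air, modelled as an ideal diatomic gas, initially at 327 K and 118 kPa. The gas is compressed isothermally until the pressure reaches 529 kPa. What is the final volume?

24.0 L

V₁ = nRT₁/P₁ = 4.67×8.314×327/118 = 108 L.
Isothermal: T stays 327 K; PV = const ⇒ V₂ = 24.0 L, P₂ = 529 kPa.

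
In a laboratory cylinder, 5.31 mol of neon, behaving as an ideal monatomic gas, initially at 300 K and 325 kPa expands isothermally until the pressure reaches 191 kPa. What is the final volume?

V₁ = nRT₁/P₁ = 5.31×8.314×300/325 = 40.8 L.
Isothermal: T stays 300 K; PV = const ⇒ V₂ = 69.3 L, P₂ = 191 kPa.

69.3 L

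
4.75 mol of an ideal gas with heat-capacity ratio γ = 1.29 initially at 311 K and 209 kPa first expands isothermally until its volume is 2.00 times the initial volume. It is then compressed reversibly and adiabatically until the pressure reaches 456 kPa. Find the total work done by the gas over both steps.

-8120 J

V₁ = nRT₁/P₁ = 4.75×8.314×311/209 = 58.8 L.
Step 1 — Isothermal: T stays 311 K; PV = const ⇒ V₂ = 118 L, P₂ = 104 kPa.
ΔU = 0 (ideal gas, T constant).
W = nRT ln(V₂/V₁) = 4.75×8.314×311×ln(2.00) = 8510 J.
Q = ΔU + W = 8510 J.
State after step 1: P = 104 kPa, V = 118 L, T = 311 K.
Step 2 — Adiabatic: T₂/T₁ = (P₂/P₁)^((γ−1)/γ) ⇒ T₂ = 311×(4.36)^0.225 = 433 K; V₂ = 37.5 L.
ΔU = nCvΔT = 4.75×28.7×(433−311) = 16600 J.
Q = 0 for an adiabatic process, so W = −ΔU = -16600 J.
Net over both steps: W = -8120 J, Q = 8510 J, ΔU = 16600 J.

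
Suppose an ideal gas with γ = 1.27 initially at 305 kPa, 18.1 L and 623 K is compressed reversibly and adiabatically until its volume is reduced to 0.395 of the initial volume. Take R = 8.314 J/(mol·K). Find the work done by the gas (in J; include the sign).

n = P₁V₁/(RT₁) = 305×18.1/(8.314×623) = 1.07 mol.
Adiabatic: TV^(γ−1) = const ⇒ T₂ = 623×(2.53)^0.270 = 801 K; PV^γ = const ⇒ P₂ = 992 kPa.
ΔU = nCvΔT = 1.07×30.8×(801−623) = 5830 J.
Q = 0 for an adiabatic process, so W = −ΔU = -5830 J.

-5830 J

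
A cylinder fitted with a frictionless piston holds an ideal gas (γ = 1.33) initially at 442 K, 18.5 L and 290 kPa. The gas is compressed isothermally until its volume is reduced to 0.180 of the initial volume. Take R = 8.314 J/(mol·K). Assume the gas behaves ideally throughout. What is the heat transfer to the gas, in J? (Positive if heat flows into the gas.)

-9200 J

n = P₁V₁/(RT₁) = 290×18.5/(8.314×442) = 1.46 mol.
Isothermal: T stays 442 K; PV = const ⇒ V₂ = 3.33 L, P₂ = 1610 kPa.
ΔU = 0 (ideal gas, T constant).
W = nRT ln(V₂/V₁) = 1.46×8.314×442×ln(0.180) = -9200 J.
Q = ΔU + W = -9200 J.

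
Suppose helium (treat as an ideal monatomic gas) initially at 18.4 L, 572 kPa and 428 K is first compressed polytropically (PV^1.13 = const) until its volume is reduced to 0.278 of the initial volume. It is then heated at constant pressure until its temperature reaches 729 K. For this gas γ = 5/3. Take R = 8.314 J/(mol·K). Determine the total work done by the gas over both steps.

n = P₁V₁/(RT₁) = 572×18.4/(8.314×428) = 2.96 mol.
Step 1 — Polytropic n=1.13: T₂ = T₁(V₁/V₂)^(n−1) = 428×(3.60)^0.13 = 505 K; P₂ = P₁(V₁/V₂)^n = 2430 kPa.
W = (P₁V₁−P₂V₂)/(n−1) = (572×18.4−2430×5.12)/0.13 = -14700 J.
ΔU = nCvΔT = 2.96×12.5×(505−428) = 2860 J.
Q = ΔU + W = -11800 J.
State after step 1: P = 2430 kPa, V = 5.12 L, T = 505 K.
Step 2 — Isobaric: P stays 2430 kPa; V/T = const ⇒ T₂ = 729 K, V₂ = 7.38 L.
W = PΔV = 2430×(7.38−5.12) kPa·L = 5500 J.
ΔU = nCvΔT = 2.96×12.5×(729−505) = 8240 J.
Q = ΔU + W = nCpΔT = 13700 J.
Net over both steps: W = -9160 J, Q = 1940 J, ΔU = 11100 J.

-9160 J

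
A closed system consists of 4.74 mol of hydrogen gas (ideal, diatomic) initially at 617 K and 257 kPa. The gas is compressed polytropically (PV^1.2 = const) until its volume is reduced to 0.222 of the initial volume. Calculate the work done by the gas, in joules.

V₁ = nRT₁/P₁ = 4.74×8.314×617/257 = 94.6 L.
Polytropic n=1.2: T₂ = T₁(V₁/V₂)^(n−1) = 617×(4.50)^0.20 = 834 K; P₂ = P₁(V₁/V₂)^n = 1560 kPa.
W = (P₁V₁−P₂V₂)/(n−1) = (257×94.6−1560×21.0)/0.20 = -42700 J.

-42700 J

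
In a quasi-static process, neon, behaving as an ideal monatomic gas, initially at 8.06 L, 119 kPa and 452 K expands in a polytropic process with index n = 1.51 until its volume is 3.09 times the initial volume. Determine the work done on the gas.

-823 J

n = P₁V₁/(RT₁) = 119×8.06/(8.314×452) = 0.255 mol.
Polytropic n=1.51: T₂ = T₁(V₁/V₂)^(n−1) = 452×(0.324)^0.51 = 254 K; P₂ = P₁(V₁/V₂)^n = 21.7 kPa.
W = (P₁V₁−P₂V₂)/(n−1) = (119×8.06−21.7×24.9)/0.51 = 823 J.
Work done on the gas = −W_by = -823 J.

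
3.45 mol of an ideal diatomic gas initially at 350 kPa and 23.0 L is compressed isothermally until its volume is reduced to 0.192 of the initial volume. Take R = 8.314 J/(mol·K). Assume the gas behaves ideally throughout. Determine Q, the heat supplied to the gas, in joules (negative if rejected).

-13300 J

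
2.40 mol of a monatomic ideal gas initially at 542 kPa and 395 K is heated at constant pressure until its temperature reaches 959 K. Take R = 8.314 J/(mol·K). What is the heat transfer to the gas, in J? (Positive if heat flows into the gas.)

V₁ = nRT₁/P₁ = 2.40×8.314×395/542 = 14.5 L.
Isobaric: P stays 542 kPa; V/T = const ⇒ T₂ = 959 K, V₂ = 35.3 L.
W = PΔV = 542×(35.3−14.5) kPa·L = 11300 J.
ΔU = nCvΔT = 2.40×12.5×(959−395) = 16900 J.
Q = ΔU + W = nCpΔT = 28100 J.

28100 J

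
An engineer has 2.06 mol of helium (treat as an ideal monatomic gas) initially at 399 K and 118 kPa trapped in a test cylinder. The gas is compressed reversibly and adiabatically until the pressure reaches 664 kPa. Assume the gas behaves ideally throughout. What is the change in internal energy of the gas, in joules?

10200 J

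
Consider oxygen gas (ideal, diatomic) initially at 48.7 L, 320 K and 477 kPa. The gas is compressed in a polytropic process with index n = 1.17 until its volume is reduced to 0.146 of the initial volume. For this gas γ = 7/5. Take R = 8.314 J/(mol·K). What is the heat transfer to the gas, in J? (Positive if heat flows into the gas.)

-30400 J

n = P₁V₁/(RT₁) = 477×48.7/(8.314×320) = 8.73 mol.
Polytropic n=1.17: T₂ = T₁(V₁/V₂)^(n−1) = 320×(6.85)^0.17 = 444 K; P₂ = P₁(V₁/V₂)^n = 4530 kPa.
W = (P₁V₁−P₂V₂)/(n−1) = (477×48.7−4530×7.11)/0.17 = -52900 J.
ΔU = nCvΔT = 8.73×20.8×(444−320) = 22500 J.
Q = ΔU + W = -30400 J.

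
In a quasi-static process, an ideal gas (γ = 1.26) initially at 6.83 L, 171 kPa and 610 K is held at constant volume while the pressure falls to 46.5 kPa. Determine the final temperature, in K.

166 K

Isochoric: V stays 6.83 L; P/T = const ⇒ T₂ = 166 K, P₂ = 46.5 kPa.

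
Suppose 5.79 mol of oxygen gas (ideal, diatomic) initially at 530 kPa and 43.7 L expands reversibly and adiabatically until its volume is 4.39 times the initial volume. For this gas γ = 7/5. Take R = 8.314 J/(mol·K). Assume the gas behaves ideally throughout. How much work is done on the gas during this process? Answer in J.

-25900 J

T₁ = P₁V₁/(nR) = 530×43.7/(5.79×8.314) = 481 K.
Adiabatic: TV^(γ−1) = const ⇒ T₂ = 481×(0.228)^0.400 = 266 K; PV^γ = const ⇒ P₂ = 66.8 kPa.
ΔU = nCvΔT = 5.79×20.8×(266−481) = -25900 J.
Q = 0 for an adiabatic process, so W = −ΔU = 25900 J.
Work done on the gas = −W_by = -25900 J.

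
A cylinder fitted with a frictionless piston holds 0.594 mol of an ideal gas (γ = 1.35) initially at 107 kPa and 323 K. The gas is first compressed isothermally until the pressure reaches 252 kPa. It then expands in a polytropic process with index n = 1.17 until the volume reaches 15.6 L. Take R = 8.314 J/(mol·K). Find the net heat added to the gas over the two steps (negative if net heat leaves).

-680 J

V₁ = nRT₁/P₁ = 0.594×8.314×323/107 = 14.9 L.
Step 1 — Isothermal: T stays 323 K; PV = const ⇒ V₂ = 6.33 L, P₂ = 252 kPa.
ΔU = 0 (ideal gas, T constant).
W = nRT ln(V₂/V₁) = 0.594×8.314×323×ln(0.425) = -1370 J.
Q = ΔU + W = -1370 J.
State after step 1: P = 252 kPa, V = 6.33 L, T = 323 K.
Step 2 — Polytropic n=1.17: T₂ = T₁(V₁/V₂)^(n−1) = 323×(0.406)^0.17 = 277 K; P₂ = P₁(V₁/V₂)^n = 87.7 kPa.
W = (P₁V₁−P₂V₂)/(n−1) = (252×6.33−87.7×15.6)/0.17 = 1330 J.
ΔU = nCvΔT = 0.594×23.8×(277−323) = -648 J.
Q = ΔU + W = 686 J.
Net over both steps: W = -32.5 J, Q = -680 J, ΔU = -648 J.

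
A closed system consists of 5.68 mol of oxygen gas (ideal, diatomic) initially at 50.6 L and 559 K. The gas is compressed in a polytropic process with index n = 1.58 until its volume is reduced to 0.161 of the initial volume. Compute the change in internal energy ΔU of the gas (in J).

124000 J

P₁ = nRT₁/V₁ = 5.68×8.314×559/50.6 = 522 kPa.
Polytropic n=1.58: T₂ = T₁(V₁/V₂)^(n−1) = 559×(6.21)^0.58 = 1610 K; P₂ = P₁(V₁/V₂)^n = 9350 kPa.
For an ideal gas ΔU = nCvΔT with Cv = (5/2)R = 20.8 J/(mol·K).
ΔU = 5.68×20.8×(1610−559) = 124000 J.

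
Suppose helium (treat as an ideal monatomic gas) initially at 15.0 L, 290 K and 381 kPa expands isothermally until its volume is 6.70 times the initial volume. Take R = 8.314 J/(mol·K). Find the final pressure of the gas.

56.9 kPa

Isothermal: T stays 290 K; PV = const ⇒ V₂ = 100 L, P₂ = 56.9 kPa.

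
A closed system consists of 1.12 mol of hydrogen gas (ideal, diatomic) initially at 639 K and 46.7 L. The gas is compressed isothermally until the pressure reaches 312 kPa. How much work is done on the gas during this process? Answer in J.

5330 J

P₁ = nRT₁/V₁ = 1.12×8.314×639/46.7 = 127 kPa.
Isothermal: T stays 639 K; PV = const ⇒ V₂ = 19.1 L, P₂ = 312 kPa.
W = nRT ln(V₂/V₁) = 1.12×8.314×639×ln(0.408) = -5330 J.
Work done on the gas = −W_by = 5330 J.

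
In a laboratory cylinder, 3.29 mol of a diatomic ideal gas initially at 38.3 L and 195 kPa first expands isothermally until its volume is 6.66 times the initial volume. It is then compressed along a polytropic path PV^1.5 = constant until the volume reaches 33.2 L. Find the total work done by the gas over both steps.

-12300 J

T₁ = P₁V₁/(nR) = 195×38.3/(3.29×8.314) = 273 K.
Step 1 — Isothermal: T stays 273 K; PV = const ⇒ V₂ = 255 L, P₂ = 29.3 kPa.
ΔU = 0 (ideal gas, T constant).
W = nRT ln(V₂/V₁) = 3.29×8.314×273×ln(6.66) = 14200 J.
Q = ΔU + W = 14200 J.
State after step 1: P = 29.3 kPa, V = 255 L, T = 273 K.
Step 2 — Polytropic n=1.5: T₂ = T₁(V₁/V₂)^(n−1) = 273×(7.68)^0.50 = 757 K; P₂ = P₁(V₁/V₂)^n = 624 kPa.
W = (P₁V₁−P₂V₂)/(n−1) = (29.3×255−624×33.2)/0.50 = -26500 J.
ΔU = nCvΔT = 3.29×20.8×(757−273) = 33100 J.
Q = ΔU + W = 6620 J.
Net over both steps: W = -12300 J, Q = 20800 J, ΔU = 33100 J.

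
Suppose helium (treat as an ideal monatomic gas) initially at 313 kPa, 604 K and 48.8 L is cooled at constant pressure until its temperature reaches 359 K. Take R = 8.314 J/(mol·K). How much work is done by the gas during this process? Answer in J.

-6200 J

n = P₁V₁/(RT₁) = 313×48.8/(8.314×604) = 3.04 mol.
Isobaric: P stays 313 kPa; V/T = const ⇒ T₂ = 359 K, V₂ = 29.0 L.
W = PΔV = 313×(29.0−48.8) kPa·L = -6200 J.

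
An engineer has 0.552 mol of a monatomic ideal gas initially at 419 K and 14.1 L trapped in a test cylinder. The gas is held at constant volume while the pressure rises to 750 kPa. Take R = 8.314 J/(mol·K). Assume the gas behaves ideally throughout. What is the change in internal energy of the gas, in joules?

13000 J

P₁ = nRT₁/V₁ = 0.552×8.314×419/14.1 = 136 kPa.
Isochoric: V stays 14.1 L; P/T = const ⇒ T₂ = 2300 K, P₂ = 750 kPa.
For an ideal gas ΔU = nCvΔT with Cv = (3/2)R = 12.5 J/(mol·K).
ΔU = 0.552×12.5×(2300−419) = 13000 J.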